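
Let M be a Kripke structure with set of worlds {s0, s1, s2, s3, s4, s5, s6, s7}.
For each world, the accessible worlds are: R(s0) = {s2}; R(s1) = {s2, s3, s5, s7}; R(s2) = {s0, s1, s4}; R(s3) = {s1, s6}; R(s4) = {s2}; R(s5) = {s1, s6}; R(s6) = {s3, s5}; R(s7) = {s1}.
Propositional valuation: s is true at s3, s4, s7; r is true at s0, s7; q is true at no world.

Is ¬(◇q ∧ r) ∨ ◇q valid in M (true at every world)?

Let φ = ¬(◇q ∧ r) ∨ ◇q. Evaluate φ at each world:
  s0 (successors {s2}): φ is true.
  s1 (successors {s2, s3, s5, s7}): φ is true.
  s2 (successors {s0, s1, s4}): φ is true.
  s3 (successors {s1, s6}): φ is true.
  s4 (successors {s2}): φ is true.
  s5 (successors {s1, s6}): φ is true.
  s6 (successors {s3, s5}): φ is true.
  s7 (successors {s1}): φ is true.
For instance, at s7:
  At s7: ¬(◇q ∧ r) is true, ◇q is false, so ¬(◇q ∧ r) ∨ ◇q is true.
    At s7: ◇q ∧ r is false, so ¬(◇q ∧ r) is true.
      At s7: ◇q is false, r is true, so ◇q ∧ r is false.
    At s7: ◇q requires q at some successor in {s1}.
      At s1: q is false.
    So ◇q is false at s7.

Yes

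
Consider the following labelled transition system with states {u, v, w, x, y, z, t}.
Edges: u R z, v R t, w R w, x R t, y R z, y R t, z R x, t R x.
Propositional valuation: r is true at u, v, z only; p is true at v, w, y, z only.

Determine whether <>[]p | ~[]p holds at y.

At y: <>[]p is false, ~[]p is true, so <>[]p | ~[]p is true.
  At y: <>[]p requires []p at some successor in {z, t}.
    At z: []p is false.
    At t: []p is false.
  So <>[]p is false at y.
  At y: []p is false, so ~[]p is true.
    At y: []p requires p at every successor {z, t}.
      p fails at t, so []p is false at y.

Yes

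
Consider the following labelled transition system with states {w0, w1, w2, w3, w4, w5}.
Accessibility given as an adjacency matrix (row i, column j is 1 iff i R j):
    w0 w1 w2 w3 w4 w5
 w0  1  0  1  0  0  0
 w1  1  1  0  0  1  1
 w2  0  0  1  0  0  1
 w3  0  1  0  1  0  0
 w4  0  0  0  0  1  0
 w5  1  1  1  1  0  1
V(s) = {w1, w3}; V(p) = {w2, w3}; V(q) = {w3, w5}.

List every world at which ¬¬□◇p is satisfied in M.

Recall that □ψ holds at a world iff ψ holds at every accessible world, and ◇ψ holds iff ψ holds at some accessible world.
Let φ = ¬¬□◇p. Evaluate φ at each world:
  w0 (successors {w0, w2}): φ is true.
  w1 (successors {w0, w1, w4, w5}): φ is false.
  w2 (successors {w2, w5}): φ is true.
  w3 (successors {w1, w3}): φ is false.
  w4 (successors {w4}): φ is false.
  w5 (successors {w0, w1, w2, w3, w5}): φ is false.
For instance, at w1:
  At w1: ¬□◇p is true, so ¬¬□◇p is false.
    At w1: □◇p is false, so ¬□◇p is true.
      At w1: □◇p requires ◇p at every successor {w0, w1, w4, w5}.
        ◇p fails at w1, so □◇p is false at w1.
Satisfying worlds: {w0, w2}

w0, w2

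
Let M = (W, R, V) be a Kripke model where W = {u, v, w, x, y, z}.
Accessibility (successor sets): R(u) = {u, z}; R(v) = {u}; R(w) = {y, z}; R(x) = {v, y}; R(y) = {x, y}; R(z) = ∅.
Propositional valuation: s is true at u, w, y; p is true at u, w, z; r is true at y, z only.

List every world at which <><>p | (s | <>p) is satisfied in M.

u, v, w, x, y

Recall that <>ψ holds at a world iff ψ holds at some accessible world.
Let φ = <><>p | (s | <>p). Evaluate φ at each world:
  u (successors {u, z}): φ is true.
  v (successors {u}): φ is true.
  w (successors {y, z}): φ is true.
  x (successors {v, y}): φ is true.
  y (successors {x, y}): φ is true.
  z (successors ∅): φ is false.
For instance, at x:
  At x: <><>p is true, s | <>p is false, so <><>p | (s | <>p) is true.
    At x: <><>p requires <>p at some successor in {v, y}.
      <>p holds at v, so <><>p is true at x.
    At x: s is false, <>p is false, so s | <>p is false.
      At x: <>p requires p at some successor in {v, y}.
        At v: p is false.
        At y: p is false.
      So <>p is false at x.
Satisfying worlds: {u, v, w, x, y}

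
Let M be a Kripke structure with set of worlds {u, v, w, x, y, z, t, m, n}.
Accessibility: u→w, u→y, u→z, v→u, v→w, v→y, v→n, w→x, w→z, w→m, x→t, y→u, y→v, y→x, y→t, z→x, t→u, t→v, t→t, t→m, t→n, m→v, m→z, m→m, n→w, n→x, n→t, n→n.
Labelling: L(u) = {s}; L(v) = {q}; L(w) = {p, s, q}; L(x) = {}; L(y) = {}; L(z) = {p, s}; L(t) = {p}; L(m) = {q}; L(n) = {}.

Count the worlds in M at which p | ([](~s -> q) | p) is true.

4

Let φ = p | ([](~s -> q) | p). Evaluate φ at each world:
  u (successors {w, y, z}): φ is false.
  v (successors {u, w, y, n}): φ is false.
  w (successors {x, z, m}): φ is true.
  x (successors {t}): φ is false.
  y (successors {u, v, x, t}): φ is false.
  z (successors {x}): φ is true.
  t (successors {u, v, t, m, n}): φ is true.
  m (successors {v, z, m}): φ is true.
  n (successors {w, x, t, n}): φ is false.
For instance, at w:
  At w: p is true, [](~s -> q) | p is true, so p | ([](~s -> q) | p) is true.
    At w: [](~s -> q) is false, p is true, so [](~s -> q) | p is true.
      At w: [](~s -> q) requires ~s -> q at every successor {x, z, m}.
        ~s -> q fails at x, so [](~s -> q) is false at w.
Satisfying worlds: {w, z, t, m}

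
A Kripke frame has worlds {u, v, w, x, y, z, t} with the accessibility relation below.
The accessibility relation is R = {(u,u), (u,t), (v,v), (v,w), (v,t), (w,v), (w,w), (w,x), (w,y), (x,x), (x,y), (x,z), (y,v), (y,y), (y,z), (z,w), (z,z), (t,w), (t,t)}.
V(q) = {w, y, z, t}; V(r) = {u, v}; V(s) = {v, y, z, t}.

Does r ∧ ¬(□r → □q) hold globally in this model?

No

Let φ = r ∧ ¬(□r → □q). Evaluate φ at each world:
  u (successors {u, t}): φ is false.
  v (successors {v, w, t}): φ is false.
  w (successors {v, w, x, y}): φ is false.
  x (successors {x, y, z}): φ is false.
  y (successors {v, y, z}): φ is false.
  z (successors {w, z}): φ is false.
  t (successors {w, t}): φ is false.
Detail at u (counterexample):
  At u: r is true, ¬(□r → □q) is false, so r ∧ ¬(□r → □q) is false.
    At u: □r → □q is true, so ¬(□r → □q) is false.
      At u: □r is false, □q is false, so □r → □q is true.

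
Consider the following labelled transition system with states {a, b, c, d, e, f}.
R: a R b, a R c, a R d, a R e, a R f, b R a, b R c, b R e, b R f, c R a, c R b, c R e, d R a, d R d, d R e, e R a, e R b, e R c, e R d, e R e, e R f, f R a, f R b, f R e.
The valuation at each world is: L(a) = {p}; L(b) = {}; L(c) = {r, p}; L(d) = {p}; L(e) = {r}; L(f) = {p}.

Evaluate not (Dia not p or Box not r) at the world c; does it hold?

No

At c: Dia not p or Box not r is true, so not (Dia not p or Box not r) is false.
  At c: Dia not p is true, Box not r is false, so Dia not p or Box not r is true.
    At c: Dia not p requires not p at some successor in {a, b, e}.
      not p holds at b, so Dia not p is true at c.
    At c: Box not r requires not r at every successor {a, b, e}.
      not r fails at e, so Box not r is false at c.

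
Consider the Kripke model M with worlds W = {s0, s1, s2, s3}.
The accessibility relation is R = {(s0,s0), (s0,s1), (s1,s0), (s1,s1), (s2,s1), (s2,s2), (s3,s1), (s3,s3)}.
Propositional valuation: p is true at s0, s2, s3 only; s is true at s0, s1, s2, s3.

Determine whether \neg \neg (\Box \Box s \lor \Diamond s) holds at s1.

At s1: \neg (\Box \Box s \lor \Diamond s) is false, so \neg \neg (\Box \Box s \lor \Diamond s) is true.
  At s1: \Box \Box s \lor \Diamond s is true, so \neg (\Box \Box s \lor \Diamond s) is false.
    At s1: \Box \Box s is true, \Diamond s is true, so \Box \Box s \lor \Diamond s is true.
      At s1: \Box \Box s requires \Box s at every successor {s0, s1}.
        At s0: \Box s is true.
        At s1: \Box s is true.
      So \Box \Box s is true at s1.
      At s1: \Diamond s requires s at some successor in {s0, s1}.
        s holds at s0, so \Diamond s is true at s1.

Yes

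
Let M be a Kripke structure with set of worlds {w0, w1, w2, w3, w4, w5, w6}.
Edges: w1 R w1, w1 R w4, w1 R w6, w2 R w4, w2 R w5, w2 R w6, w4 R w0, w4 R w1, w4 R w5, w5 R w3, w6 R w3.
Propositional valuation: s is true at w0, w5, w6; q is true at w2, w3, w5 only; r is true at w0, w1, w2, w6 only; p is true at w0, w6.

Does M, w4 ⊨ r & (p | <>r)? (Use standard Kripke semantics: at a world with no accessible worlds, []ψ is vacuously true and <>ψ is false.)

At w4: r is false, p | <>r is true, so r & (p | <>r) is false.
  At w4: p is false, <>r is true, so p | <>r is true.
    At w4: <>r requires r at some successor in {w0, w1, w5}.
      r holds at w0, so <>r is true at w4.

No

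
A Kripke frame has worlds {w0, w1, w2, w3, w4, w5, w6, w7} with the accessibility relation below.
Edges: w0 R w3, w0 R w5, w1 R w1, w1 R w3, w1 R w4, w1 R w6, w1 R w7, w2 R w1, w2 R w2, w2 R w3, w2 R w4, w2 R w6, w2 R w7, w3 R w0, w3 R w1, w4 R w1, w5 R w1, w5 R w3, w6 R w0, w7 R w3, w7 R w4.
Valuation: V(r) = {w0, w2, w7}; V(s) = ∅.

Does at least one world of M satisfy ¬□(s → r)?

Let φ = ¬□(s → r). Evaluate φ at each world:
  w0 (successors {w3, w5}): φ is false.
  w1 (successors {w1, w3, w4, w6, w7}): φ is false.
  w2 (successors {w1, w2, w3, w4, w6, w7}): φ is false.
  w3 (successors {w0, w1}): φ is false.
  w4 (successors {w1}): φ is false.
  w5 (successors {w1, w3}): φ is false.
  w6 (successors {w0}): φ is false.
  w7 (successors {w3, w4}): φ is false.
For instance, at w3:
  At w3: □(s → r) is true, so ¬□(s → r) is false.
    At w3: □(s → r) requires s → r at every successor {w0, w1}.
      At w0: s → r is true.
      At w1: s → r is true.
    So □(s → r) is true at w3.

No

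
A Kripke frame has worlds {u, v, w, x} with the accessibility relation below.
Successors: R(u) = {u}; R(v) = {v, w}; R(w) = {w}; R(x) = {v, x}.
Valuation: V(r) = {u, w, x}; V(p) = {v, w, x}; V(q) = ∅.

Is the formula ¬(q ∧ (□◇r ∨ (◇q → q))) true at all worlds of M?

Let φ = ¬(q ∧ (□◇r ∨ (◇q → q))). Evaluate φ at each world:
  u (successors {u}): φ is true.
  v (successors {v, w}): φ is true.
  w (successors {w}): φ is true.
  x (successors {v, x}): φ is true.
For instance, at v:
  At v: q ∧ (□◇r ∨ (◇q → q)) is false, so ¬(q ∧ (□◇r ∨ (◇q → q))) is true.
    At v: q is false, □◇r ∨ (◇q → q) is true, so q ∧ (□◇r ∨ (◇q → q)) is false.
      At v: □◇r is true, ◇q → q is true, so □◇r ∨ (◇q → q) is true.

Yes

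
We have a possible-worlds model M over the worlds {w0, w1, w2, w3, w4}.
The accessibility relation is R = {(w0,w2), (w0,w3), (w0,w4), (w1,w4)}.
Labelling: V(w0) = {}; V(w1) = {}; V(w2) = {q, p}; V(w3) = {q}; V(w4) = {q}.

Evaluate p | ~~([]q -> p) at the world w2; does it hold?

At w2: p is true, ~~([]q -> p) is true, so p | ~~([]q -> p) is true.
  At w2: ~([]q -> p) is false, so ~~([]q -> p) is true.
    At w2: []q -> p is true, so ~([]q -> p) is false.
      At w2: []q is true, p is true, so []q -> p is true.

Yes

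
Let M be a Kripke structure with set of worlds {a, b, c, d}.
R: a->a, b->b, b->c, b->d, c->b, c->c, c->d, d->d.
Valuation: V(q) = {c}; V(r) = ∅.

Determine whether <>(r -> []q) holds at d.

At d: <>(r -> []q) requires r -> []q at some successor in {d}.
  r -> []q holds at d, so <>(r -> []q) is true at d.
    At d: r is false, []q is false, so r -> []q is true.
      At d: []q requires q at every successor {d}.
        q fails at d, so []q is false at d.

Yes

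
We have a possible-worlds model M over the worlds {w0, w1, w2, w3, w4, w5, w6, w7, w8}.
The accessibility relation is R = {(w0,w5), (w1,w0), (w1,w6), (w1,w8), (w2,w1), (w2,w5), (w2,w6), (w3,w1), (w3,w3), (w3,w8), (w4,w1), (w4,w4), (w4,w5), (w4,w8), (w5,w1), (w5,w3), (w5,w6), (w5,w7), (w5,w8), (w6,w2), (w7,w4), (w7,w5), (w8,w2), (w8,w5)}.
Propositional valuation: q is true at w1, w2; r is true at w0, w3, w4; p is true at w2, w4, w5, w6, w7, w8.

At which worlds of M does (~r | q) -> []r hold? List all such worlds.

w0, w3, w4

Let φ = (~r | q) -> []r. Evaluate φ at each world:
  w0 (successors {w5}): φ is true.
  w1 (successors {w0, w6, w8}): φ is false.
  w2 (successors {w1, w5, w6}): φ is false.
  w3 (successors {w1, w3, w8}): φ is true.
  w4 (successors {w1, w4, w5, w8}): φ is true.
  w5 (successors {w1, w3, w6, w7, w8}): φ is false.
  w6 (successors {w2}): φ is false.
  w7 (successors {w4, w5}): φ is false.
  w8 (successors {w2, w5}): φ is false.
For instance, at w5:
  At w5: ~r | q is true, []r is false, so (~r | q) -> []r is false.
    At w5: []r requires r at every successor {w1, w3, w6, w7, w8}.
      r fails at w1, so []r is false at w5.
Satisfying worlds: {w0, w3, w4}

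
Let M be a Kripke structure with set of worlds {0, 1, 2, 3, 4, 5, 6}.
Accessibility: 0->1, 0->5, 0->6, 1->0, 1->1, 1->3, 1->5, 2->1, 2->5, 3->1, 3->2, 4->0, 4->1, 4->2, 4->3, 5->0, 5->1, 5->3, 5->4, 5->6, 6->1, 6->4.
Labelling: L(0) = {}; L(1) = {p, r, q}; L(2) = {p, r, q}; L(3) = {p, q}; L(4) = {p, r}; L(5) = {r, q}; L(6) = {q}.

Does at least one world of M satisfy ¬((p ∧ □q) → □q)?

Let φ = ¬((p ∧ □q) → □q). Evaluate φ at each world:
  0 (successors {1, 5, 6}): φ is false.
  1 (successors {0, 1, 3, 5}): φ is false.
  2 (successors {1, 5}): φ is false.
  3 (successors {1, 2}): φ is false.
  4 (successors {0, 1, 2, 3}): φ is false.
  5 (successors {0, 1, 3, 4, 6}): φ is false.
  6 (successors {1, 4}): φ is false.
For instance, at 4:
  At 4: (p ∧ □q) → □q is true, so ¬((p ∧ □q) → □q) is false.
    At 4: p ∧ □q is false, □q is false, so (p ∧ □q) → □q is true.
      At 4: p is true, □q is false, so p ∧ □q is false.
      At 4: □q requires q at every successor {0, 1, 2, 3}.
        q fails at 0, so □q is false at 4.

No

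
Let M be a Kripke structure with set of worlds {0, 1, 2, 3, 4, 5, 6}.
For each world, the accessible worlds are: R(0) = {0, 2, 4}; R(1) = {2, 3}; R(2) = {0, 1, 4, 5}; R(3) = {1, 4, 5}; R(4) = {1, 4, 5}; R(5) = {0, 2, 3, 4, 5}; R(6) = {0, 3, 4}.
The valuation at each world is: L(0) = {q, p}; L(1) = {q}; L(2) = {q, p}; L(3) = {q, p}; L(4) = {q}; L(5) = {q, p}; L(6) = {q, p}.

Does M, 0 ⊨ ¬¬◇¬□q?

At 0: ¬◇¬□q is true, so ¬¬◇¬□q is false.
  At 0: ◇¬□q is false, so ¬◇¬□q is true.
    At 0: ◇¬□q requires ¬□q at some successor in {0, 2, 4}.
      At 0: ¬□q is false.
      At 2: ¬□q is false.
      At 4: ¬□q is false.
    So ◇¬□q is false at 0.

No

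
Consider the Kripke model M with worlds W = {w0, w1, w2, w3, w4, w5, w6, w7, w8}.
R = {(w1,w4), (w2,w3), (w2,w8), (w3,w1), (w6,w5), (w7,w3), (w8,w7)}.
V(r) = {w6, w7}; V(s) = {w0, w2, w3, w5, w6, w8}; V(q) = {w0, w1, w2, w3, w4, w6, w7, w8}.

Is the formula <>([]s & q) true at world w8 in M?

At w8: <>([]s & q) requires []s & q at some successor in {w7}.
  []s & q holds at w7, so <>([]s & q) is true at w8.
    At w7: []s is true, q is true, so []s & q is true.
      At w7: []s requires s at every successor {w3}.
        At w3: s is true.
      So []s is true at w7.

Yes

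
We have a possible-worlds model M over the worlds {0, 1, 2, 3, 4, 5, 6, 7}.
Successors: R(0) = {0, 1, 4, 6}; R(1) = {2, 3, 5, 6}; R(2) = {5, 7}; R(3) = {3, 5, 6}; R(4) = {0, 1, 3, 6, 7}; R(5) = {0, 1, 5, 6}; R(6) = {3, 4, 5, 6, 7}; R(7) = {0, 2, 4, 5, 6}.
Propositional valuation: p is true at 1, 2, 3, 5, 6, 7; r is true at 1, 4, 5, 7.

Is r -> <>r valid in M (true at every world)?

Yes

Let φ = r -> <>r. Evaluate φ at each world:
  0 (successors {0, 1, 4, 6}): φ is true.
  1 (successors {2, 3, 5, 6}): φ is true.
  2 (successors {5, 7}): φ is true.
  3 (successors {3, 5, 6}): φ is true.
  4 (successors {0, 1, 3, 6, 7}): φ is true.
  5 (successors {0, 1, 5, 6}): φ is true.
  6 (successors {3, 4, 5, 6, 7}): φ is true.
  7 (successors {0, 2, 4, 5, 6}): φ is true.
For instance, at 5:
  At 5: r is true, <>r is true, so r -> <>r is true.
    At 5: <>r requires r at some successor in {0, 1, 5, 6}.
      r holds at 1, so <>r is true at 5.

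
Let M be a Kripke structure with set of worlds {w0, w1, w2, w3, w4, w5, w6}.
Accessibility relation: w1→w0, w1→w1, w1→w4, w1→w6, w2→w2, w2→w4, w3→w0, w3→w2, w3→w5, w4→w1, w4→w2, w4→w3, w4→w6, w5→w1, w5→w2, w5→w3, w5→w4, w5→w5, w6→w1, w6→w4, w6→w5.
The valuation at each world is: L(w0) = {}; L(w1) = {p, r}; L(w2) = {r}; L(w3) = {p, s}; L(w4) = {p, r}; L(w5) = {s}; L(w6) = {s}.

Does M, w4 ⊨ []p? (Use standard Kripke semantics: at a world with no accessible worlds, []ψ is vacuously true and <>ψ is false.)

Recall that []ψ holds at a world iff ψ holds at every accessible world, and <>ψ holds iff ψ holds at some accessible world.
At w4: []p requires p at every successor {w1, w2, w3, w6}.
  p fails at w2, so []p is false at w4.

No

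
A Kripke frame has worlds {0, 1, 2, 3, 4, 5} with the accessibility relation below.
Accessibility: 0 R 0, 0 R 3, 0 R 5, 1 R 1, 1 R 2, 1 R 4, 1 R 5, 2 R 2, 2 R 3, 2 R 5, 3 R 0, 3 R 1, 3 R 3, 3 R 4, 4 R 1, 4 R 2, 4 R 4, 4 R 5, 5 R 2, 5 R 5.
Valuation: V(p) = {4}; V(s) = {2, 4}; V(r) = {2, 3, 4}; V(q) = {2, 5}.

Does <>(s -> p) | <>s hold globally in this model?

Yes

Recall that <>ψ holds at a world iff ψ holds at some accessible world.
Let φ = <>(s -> p) | <>s. Evaluate φ at each world:
  0 (successors {0, 3, 5}): φ is true.
  1 (successors {1, 2, 4, 5}): φ is true.
  2 (successors {2, 3, 5}): φ is true.
  3 (successors {0, 1, 3, 4}): φ is true.
  4 (successors {1, 2, 4, 5}): φ is true.
  5 (successors {2, 5}): φ is true.
For instance, at 2:
  At 2: <>(s -> p) is true, <>s is true, so <>(s -> p) | <>s is true.
    At 2: <>(s -> p) requires s -> p at some successor in {2, 3, 5}.
      s -> p holds at 3, so <>(s -> p) is true at 2.
    At 2: <>s requires s at some successor in {2, 3, 5}.
      s holds at 2, so <>s is true at 2.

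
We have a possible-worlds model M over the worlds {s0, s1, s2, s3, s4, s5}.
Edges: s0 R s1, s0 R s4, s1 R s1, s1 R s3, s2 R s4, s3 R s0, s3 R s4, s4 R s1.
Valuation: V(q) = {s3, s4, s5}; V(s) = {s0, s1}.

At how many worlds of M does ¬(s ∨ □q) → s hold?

Let φ = ¬(s ∨ □q) → s. Evaluate φ at each world:
  s0 (successors {s1, s4}): φ is true.
  s1 (successors {s1, s3}): φ is true.
  s2 (successors {s4}): φ is true.
  s3 (successors {s0, s4}): φ is false.
  s4 (successors {s1}): φ is false.
  s5 (successors ∅): φ is true.
For instance, at s2:
  At s2: ¬(s ∨ □q) is false, s is false, so ¬(s ∨ □q) → s is true.
    At s2: s ∨ □q is true, so ¬(s ∨ □q) is false.
      At s2: s is false, □q is true, so s ∨ □q is true.
Satisfying worlds: {s0, s1, s2, s5}

4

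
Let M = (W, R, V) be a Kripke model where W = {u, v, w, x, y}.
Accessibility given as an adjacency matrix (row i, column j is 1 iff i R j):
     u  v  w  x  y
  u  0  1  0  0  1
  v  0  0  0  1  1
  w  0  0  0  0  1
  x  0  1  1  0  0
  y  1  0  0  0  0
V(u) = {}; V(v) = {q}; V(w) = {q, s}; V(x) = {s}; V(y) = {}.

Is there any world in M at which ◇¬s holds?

Yes

Let φ = ◇¬s. Evaluate φ at each world:
  u (successors {v, y}): φ is true.
  v (successors {x, y}): φ is true.
  w (successors {y}): φ is true.
  x (successors {v, w}): φ is true.
  y (successors {u}): φ is true.
Detail at u (witness):
  At u: ◇¬s requires ¬s at some successor in {v, y}.
    ¬s holds at v, so ◇¬s is true at u.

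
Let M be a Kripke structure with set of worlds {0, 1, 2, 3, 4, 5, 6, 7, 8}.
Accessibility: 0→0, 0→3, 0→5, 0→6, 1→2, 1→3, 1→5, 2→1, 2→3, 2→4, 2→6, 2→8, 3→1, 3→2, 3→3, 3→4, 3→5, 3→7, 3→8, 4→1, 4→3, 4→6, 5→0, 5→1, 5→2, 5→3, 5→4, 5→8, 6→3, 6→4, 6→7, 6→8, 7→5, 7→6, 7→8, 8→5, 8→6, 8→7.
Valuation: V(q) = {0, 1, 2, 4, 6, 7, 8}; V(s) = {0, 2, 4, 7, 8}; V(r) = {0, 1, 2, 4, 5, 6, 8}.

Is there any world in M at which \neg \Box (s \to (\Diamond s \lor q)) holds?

Let φ = \neg \Box (s \to (\Diamond s \lor q)). Evaluate φ at each world:
  0 (successors {0, 3, 5, 6}): φ is false.
  1 (successors {2, 3, 5}): φ is false.
  2 (successors {1, 3, 4, 6, 8}): φ is false.
  3 (successors {1, 2, 3, 4, 5, 7, 8}): φ is false.
  4 (successors {1, 3, 6}): φ is false.
  5 (successors {0, 1, 2, 3, 4, 8}): φ is false.
  6 (successors {3, 4, 7, 8}): φ is false.
  7 (successors {5, 6, 8}): φ is false.
  8 (successors {5, 6, 7}): φ is false.
For instance, at 1:
  At 1: \Box (s \to (\Diamond s \lor q)) is true, so \neg \Box (s \to (\Diamond s \lor q)) is false.
    At 1: \Box (s \to (\Diamond s \lor q)) requires s \to (\Diamond s \lor q) at every successor {2, 3, 5}.
      At 2: s \to (\Diamond s \lor q) is true.
      At 3: s \to (\Diamond s \lor q) is true.
      At 5: s \to (\Diamond s \lor q) is true.
    So \Box (s \to (\Diamond s \lor q)) is true at 1.

No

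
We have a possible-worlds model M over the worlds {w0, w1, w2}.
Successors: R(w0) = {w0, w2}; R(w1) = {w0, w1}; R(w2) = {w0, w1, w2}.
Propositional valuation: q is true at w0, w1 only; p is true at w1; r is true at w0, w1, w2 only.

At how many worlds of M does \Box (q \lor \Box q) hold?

Let φ = \Box (q \lor \Box q). Evaluate φ at each world:
  w0 (successors {w0, w2}): φ is false.
  w1 (successors {w0, w1}): φ is true.
  w2 (successors {w0, w1, w2}): φ is false.
For instance, at w0:
  At w0: \Box (q \lor \Box q) requires q \lor \Box q at every successor {w0, w2}.
    q \lor \Box q fails at w2, so \Box (q \lor \Box q) is false at w0.
      At w2: q is false, \Box q is false, so q \lor \Box q is false.
Satisfying worlds: {w1}

1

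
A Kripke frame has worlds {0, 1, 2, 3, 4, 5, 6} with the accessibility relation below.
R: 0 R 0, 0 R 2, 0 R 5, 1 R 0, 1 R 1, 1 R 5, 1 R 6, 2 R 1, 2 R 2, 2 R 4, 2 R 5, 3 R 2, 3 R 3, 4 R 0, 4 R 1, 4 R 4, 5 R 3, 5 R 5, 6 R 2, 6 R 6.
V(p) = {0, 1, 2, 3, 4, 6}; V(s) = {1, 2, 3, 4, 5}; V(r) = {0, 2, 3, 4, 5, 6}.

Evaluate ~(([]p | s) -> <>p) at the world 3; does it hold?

No

Recall that []ψ holds at a world iff ψ holds at every accessible world, and <>ψ holds iff ψ holds at some accessible world.
At 3: ([]p | s) -> <>p is true, so ~(([]p | s) -> <>p) is false.
  At 3: []p | s is true, <>p is true, so ([]p | s) -> <>p is true.
    At 3: []p is true, s is true, so []p | s is true.
      At 3: []p requires p at every successor {2, 3}.
        At 2: p is true.
        At 3: p is true.
      So []p is true at 3.
    At 3: <>p requires p at some successor in {2, 3}.
      p holds at 2, so <>p is true at 3.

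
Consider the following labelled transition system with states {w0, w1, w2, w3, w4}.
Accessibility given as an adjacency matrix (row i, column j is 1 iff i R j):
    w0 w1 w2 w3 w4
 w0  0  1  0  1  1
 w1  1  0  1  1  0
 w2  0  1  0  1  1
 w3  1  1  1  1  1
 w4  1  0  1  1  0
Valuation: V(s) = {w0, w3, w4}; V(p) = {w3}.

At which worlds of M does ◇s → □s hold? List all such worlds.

none

Let φ = ◇s → □s. Evaluate φ at each world:
  w0 (successors {w1, w3, w4}): φ is false.
  w1 (successors {w0, w2, w3}): φ is false.
  w2 (successors {w1, w3, w4}): φ is false.
  w3 (successors {w0, w1, w2, w3, w4}): φ is false.
  w4 (successors {w0, w2, w3}): φ is false.
For instance, at w2:
  At w2: ◇s is true, □s is false, so ◇s → □s is false.
    At w2: ◇s requires s at some successor in {w1, w3, w4}.
      s holds at w3, so ◇s is true at w2.
    At w2: □s requires s at every successor {w1, w3, w4}.
      s fails at w1, so □s is false at w2.
Satisfying worlds: none.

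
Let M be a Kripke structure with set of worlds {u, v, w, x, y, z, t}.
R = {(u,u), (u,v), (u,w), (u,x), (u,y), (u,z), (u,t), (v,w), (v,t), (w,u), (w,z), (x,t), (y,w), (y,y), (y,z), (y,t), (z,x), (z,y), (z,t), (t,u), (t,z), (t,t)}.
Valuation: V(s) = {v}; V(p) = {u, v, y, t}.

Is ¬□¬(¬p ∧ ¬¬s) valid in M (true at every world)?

Let φ = ¬□¬(¬p ∧ ¬¬s). Evaluate φ at each world:
  u (successors {u, v, w, x, y, z, t}): φ is false.
  v (successors {w, t}): φ is false.
  w (successors {u, z}): φ is false.
  x (successors {t}): φ is false.
  y (successors {w, y, z, t}): φ is false.
  z (successors {x, y, t}): φ is false.
  t (successors {u, z, t}): φ is false.
Detail at u (counterexample):
  At u: □¬(¬p ∧ ¬¬s) is true, so ¬□¬(¬p ∧ ¬¬s) is false.
    At u: □¬(¬p ∧ ¬¬s) requires ¬(¬p ∧ ¬¬s) at every successor {u, v, w, x, y, z, t}.
      At u: ¬(¬p ∧ ¬¬s) is true.
      At v: ¬(¬p ∧ ¬¬s) is true.
      At w: ¬(¬p ∧ ¬¬s) is true.
      At x: ¬(¬p ∧ ¬¬s) is true.
      At y: ¬(¬p ∧ ¬¬s) is true.
      At z: ¬(¬p ∧ ¬¬s) is true.
      At t: ¬(¬p ∧ ¬¬s) is true.
    So □¬(¬p ∧ ¬¬s) is true at u.

No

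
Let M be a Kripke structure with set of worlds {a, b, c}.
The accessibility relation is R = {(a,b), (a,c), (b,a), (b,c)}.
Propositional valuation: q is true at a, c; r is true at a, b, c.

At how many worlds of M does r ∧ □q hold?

2

Let φ = r ∧ □q. Evaluate φ at each world:
  a (successors {b, c}): φ is false.
  b (successors {a, c}): φ is true.
  c (successors ∅): φ is true.
For instance, at a:
  At a: r is true, □q is false, so r ∧ □q is false.
    At a: □q requires q at every successor {b, c}.
      q fails at b, so □q is false at a.
Satisfying worlds: {b, c}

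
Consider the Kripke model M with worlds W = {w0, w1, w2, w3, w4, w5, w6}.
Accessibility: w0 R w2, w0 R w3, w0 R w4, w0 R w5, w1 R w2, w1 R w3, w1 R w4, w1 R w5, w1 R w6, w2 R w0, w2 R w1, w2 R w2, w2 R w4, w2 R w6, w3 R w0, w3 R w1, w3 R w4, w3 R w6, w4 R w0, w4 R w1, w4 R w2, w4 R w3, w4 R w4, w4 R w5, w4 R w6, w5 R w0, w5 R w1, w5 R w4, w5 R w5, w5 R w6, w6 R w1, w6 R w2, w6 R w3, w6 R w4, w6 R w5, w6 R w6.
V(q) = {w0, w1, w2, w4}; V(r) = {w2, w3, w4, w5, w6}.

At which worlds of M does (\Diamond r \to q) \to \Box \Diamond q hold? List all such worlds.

w0, w1, w2, w3, w4, w5, w6

Let φ = (\Diamond r \to q) \to \Box \Diamond q. Evaluate φ at each world:
  w0 (successors {w2, w3, w4, w5}): φ is true.
  w1 (successors {w2, w3, w4, w5, w6}): φ is true.
  w2 (successors {w0, w1, w2, w4, w6}): φ is true.
  w3 (successors {w0, w1, w4, w6}): φ is true.
  w4 (successors {w0, w1, w2, w3, w4, w5, w6}): φ is true.
  w5 (successors {w0, w1, w4, w5, w6}): φ is true.
  w6 (successors {w1, w2, w3, w4, w5, w6}): φ is true.
For instance, at w4:
  At w4: \Diamond r \to q is true, \Box \Diamond q is true, so (\Diamond r \to q) \to \Box \Diamond q is true.
    At w4: \Diamond r is true, q is true, so \Diamond r \to q is true.
      At w4: \Diamond r requires r at some successor in {w0, w1, w2, w3, w4, w5, w6}.
        r holds at w2, so \Diamond r is true at w4.
    At w4: \Box \Diamond q requires \Diamond q at every successor {w0, w1, w2, w3, w4, w5, w6}.
      At w0: \Diamond q is true.
      At w1: \Diamond q is true.
      At w2: \Diamond q is true.
      At w3: \Diamond q is true.
      At w4: \Diamond q is true.
      At w5: \Diamond q is true.
      At w6: \Diamond q is true.
    So \Box \Diamond q is true at w4.
Satisfying worlds: {w0, w1, w2, w3, w4, w5, w6}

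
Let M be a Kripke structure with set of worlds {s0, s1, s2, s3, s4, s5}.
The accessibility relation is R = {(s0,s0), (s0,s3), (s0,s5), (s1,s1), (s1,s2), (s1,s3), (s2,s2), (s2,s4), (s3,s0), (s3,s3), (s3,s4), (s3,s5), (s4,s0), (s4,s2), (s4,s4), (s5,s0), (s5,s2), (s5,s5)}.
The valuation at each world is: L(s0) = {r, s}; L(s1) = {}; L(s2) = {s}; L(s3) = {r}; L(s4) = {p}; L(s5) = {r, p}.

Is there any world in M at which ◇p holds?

Recall that ◇ψ holds at a world iff ψ holds at some accessible world.
Let φ = ◇p. Evaluate φ at each world:
  s0 (successors {s0, s3, s5}): φ is true.
  s1 (successors {s1, s2, s3}): φ is false.
  s2 (successors {s2, s4}): φ is true.
  s3 (successors {s0, s3, s4, s5}): φ is true.
  s4 (successors {s0, s2, s4}): φ is true.
  s5 (successors {s0, s2, s5}): φ is true.
Detail at s0 (witness):
  At s0: ◇p requires p at some successor in {s0, s3, s5}.
    p holds at s5, so ◇p is true at s0.

Yes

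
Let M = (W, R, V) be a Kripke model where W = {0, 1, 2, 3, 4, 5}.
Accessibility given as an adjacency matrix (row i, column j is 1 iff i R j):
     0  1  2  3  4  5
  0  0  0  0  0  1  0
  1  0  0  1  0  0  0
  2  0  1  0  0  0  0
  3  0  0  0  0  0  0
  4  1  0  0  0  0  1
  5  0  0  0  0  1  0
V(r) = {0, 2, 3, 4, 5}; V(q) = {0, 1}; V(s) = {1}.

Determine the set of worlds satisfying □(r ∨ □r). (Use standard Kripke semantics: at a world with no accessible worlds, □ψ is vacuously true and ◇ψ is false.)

Let φ = □(r ∨ □r). Evaluate φ at each world:
  0 (successors {4}): φ is true.
  1 (successors {2}): φ is true.
  2 (successors {1}): φ is true.
  3 (successors ∅): φ is true.
  4 (successors {0, 5}): φ is true.
  5 (successors {4}): φ is true.
For instance, at 2:
  At 2: □(r ∨ □r) requires r ∨ □r at every successor {1}.
      At 1: r is false, □r is true, so r ∨ □r is true.
  So □(r ∨ □r) is true at 2.
Satisfying worlds: {0, 1, 2, 3, 4, 5}

0, 1, 2, 3, 4, 5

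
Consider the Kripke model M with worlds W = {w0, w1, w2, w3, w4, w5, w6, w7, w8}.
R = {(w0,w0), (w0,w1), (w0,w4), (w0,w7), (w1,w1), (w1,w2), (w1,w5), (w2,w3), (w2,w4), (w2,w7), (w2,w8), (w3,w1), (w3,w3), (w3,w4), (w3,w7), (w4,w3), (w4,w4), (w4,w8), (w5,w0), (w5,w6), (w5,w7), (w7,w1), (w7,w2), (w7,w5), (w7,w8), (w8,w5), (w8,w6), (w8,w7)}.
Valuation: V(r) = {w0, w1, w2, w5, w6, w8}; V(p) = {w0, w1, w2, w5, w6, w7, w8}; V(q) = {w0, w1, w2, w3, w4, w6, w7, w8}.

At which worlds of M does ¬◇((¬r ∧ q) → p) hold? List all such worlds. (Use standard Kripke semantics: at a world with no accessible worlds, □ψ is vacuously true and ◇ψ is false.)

Let φ = ¬◇((¬r ∧ q) → p). Evaluate φ at each world:
  w0 (successors {w0, w1, w4, w7}): φ is false.
  w1 (successors {w1, w2, w5}): φ is false.
  w2 (successors {w3, w4, w7, w8}): φ is false.
  w3 (successors {w1, w3, w4, w7}): φ is false.
  w4 (successors {w3, w4, w8}): φ is false.
  w5 (successors {w0, w6, w7}): φ is false.
  w6 (successors ∅): φ is true.
  w7 (successors {w1, w2, w5, w8}): φ is false.
  w8 (successors {w5, w6, w7}): φ is false.
For instance, at w1:
  At w1: ◇((¬r ∧ q) → p) is true, so ¬◇((¬r ∧ q) → p) is false.
    At w1: ◇((¬r ∧ q) → p) requires (¬r ∧ q) → p at some successor in {w1, w2, w5}.
      (¬r ∧ q) → p holds at w1, so ◇((¬r ∧ q) → p) is true at w1.
Satisfying worlds: {w6}

w6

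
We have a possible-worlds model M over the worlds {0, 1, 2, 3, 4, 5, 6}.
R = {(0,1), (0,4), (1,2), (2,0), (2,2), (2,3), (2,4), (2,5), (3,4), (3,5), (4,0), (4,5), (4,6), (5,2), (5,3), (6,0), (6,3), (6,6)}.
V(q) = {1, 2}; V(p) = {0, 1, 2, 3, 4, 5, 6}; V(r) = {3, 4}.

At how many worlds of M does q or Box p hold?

7

Recall that Box ψ holds at a world iff ψ holds at every accessible world, and Dia ψ holds iff ψ holds at some accessible world.
Let φ = q or Box p. Evaluate φ at each world:
  0 (successors {1, 4}): φ is true.
  1 (successors {2}): φ is true.
  2 (successors {0, 2, 3, 4, 5}): φ is true.
  3 (successors {4, 5}): φ is true.
  4 (successors {0, 5, 6}): φ is true.
  5 (successors {2, 3}): φ is true.
  6 (successors {0, 3, 6}): φ is true.
For instance, at 6:
  At 6: q is false, Box p is true, so q or Box p is true.
    At 6: Box p requires p at every successor {0, 3, 6}.
      At 0: p is true.
      At 3: p is true.
      At 6: p is true.
    So Box p is true at 6.
Satisfying worlds: {0, 1, 2, 3, 4, 5, 6}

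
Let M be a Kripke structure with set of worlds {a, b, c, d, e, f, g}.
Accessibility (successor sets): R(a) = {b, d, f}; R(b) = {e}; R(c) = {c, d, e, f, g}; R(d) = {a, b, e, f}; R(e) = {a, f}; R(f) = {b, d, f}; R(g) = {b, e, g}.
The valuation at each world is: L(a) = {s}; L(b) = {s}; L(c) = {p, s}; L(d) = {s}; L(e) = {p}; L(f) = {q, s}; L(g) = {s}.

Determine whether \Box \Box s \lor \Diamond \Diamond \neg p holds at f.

At f: \Box \Box s is false, \Diamond \Diamond \neg p is true, so \Box \Box s \lor \Diamond \Diamond \neg p is true.
  At f: \Box \Box s requires \Box s at every successor {b, d, f}.
    \Box s fails at b, so \Box \Box s is false at f.
      At b: \Box s requires s at every successor {e}.
        s fails at e, so \Box s is false at b.
  At f: \Diamond \Diamond \neg p requires \Diamond \neg p at some successor in {b, d, f}.
    \Diamond \neg p holds at d, so \Diamond \Diamond \neg p is true at f.
      At d: \Diamond \neg p requires \neg p at some successor in {a, b, e, f}.
        \neg p holds at a, so \Diamond \neg p is true at d.

Yes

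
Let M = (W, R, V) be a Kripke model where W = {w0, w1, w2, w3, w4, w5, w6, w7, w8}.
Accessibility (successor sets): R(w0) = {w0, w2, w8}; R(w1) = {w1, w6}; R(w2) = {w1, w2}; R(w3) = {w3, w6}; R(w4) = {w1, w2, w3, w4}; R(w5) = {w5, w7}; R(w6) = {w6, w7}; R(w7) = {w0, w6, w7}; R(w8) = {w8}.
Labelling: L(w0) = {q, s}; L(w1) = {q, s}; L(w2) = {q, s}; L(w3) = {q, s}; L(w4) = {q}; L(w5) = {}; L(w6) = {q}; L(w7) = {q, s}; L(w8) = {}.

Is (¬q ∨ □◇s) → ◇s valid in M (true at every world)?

Recall that □ψ holds at a world iff ψ holds at every accessible world, and ◇ψ holds iff ψ holds at some accessible world.
Let φ = (¬q ∨ □◇s) → ◇s. Evaluate φ at each world:
  w0 (successors {w0, w2, w8}): φ is true.
  w1 (successors {w1, w6}): φ is true.
  w2 (successors {w1, w2}): φ is true.
  w3 (successors {w3, w6}): φ is true.
  w4 (successors {w1, w2, w3, w4}): φ is true.
  w5 (successors {w5, w7}): φ is true.
  w6 (successors {w6, w7}): φ is true.
  w7 (successors {w0, w6, w7}): φ is true.
  w8 (successors {w8}): φ is false.
Detail at w8 (counterexample):
  At w8: ¬q ∨ □◇s is true, ◇s is false, so (¬q ∨ □◇s) → ◇s is false.
    At w8: ¬q is true, □◇s is false, so ¬q ∨ □◇s is true.
      At w8: □◇s requires ◇s at every successor {w8}.
        ◇s fails at w8, so □◇s is false at w8.
    At w8: ◇s requires s at some successor in {w8}.
      At w8: s is false.
    So ◇s is false at w8.

No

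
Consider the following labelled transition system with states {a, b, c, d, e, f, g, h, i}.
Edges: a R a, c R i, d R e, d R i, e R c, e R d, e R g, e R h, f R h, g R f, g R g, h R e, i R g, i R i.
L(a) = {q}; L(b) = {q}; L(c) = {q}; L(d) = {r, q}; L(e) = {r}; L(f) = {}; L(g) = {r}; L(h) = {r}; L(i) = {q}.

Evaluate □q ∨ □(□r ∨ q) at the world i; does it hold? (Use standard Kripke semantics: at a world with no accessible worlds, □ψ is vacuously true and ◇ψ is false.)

No

At i: □q is false, □(□r ∨ q) is false, so □q ∨ □(□r ∨ q) is false.
  At i: □q requires q at every successor {g, i}.
    q fails at g, so □q is false at i.
  At i: □(□r ∨ q) requires □r ∨ q at every successor {g, i}.
    □r ∨ q fails at g, so □(□r ∨ q) is false at i.
      At g: □r is false, q is false, so □r ∨ q is false.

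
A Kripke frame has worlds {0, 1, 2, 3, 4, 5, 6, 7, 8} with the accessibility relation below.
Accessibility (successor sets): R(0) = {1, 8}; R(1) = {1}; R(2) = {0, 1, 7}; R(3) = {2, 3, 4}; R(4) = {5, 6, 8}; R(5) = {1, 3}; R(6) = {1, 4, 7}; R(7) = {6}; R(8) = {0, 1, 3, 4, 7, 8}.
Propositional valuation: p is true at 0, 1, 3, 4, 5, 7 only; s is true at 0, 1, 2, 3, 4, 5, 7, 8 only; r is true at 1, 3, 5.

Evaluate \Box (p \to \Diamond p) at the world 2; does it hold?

At 2: \Box (p \to \Diamond p) requires p \to \Diamond p at every successor {0, 1, 7}.
  p \to \Diamond p fails at 7, so \Box (p \to \Diamond p) is false at 2.
    At 7: p is true, \Diamond p is false, so p \to \Diamond p is false.
      At 7: \Diamond p requires p at some successor in {6}.
        At 6: p is false.
      So \Diamond p is false at 7.

No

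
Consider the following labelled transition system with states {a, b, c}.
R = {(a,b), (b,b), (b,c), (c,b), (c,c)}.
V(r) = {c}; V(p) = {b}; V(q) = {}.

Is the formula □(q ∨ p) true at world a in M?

Yes

Recall that □ψ holds at a world iff ψ holds at every accessible world, and ◇ψ holds iff ψ holds at some accessible world.
At a: □(q ∨ p) requires q ∨ p at every successor {b}.
  At b: q ∨ p is true.
So □(q ∨ p) is true at a.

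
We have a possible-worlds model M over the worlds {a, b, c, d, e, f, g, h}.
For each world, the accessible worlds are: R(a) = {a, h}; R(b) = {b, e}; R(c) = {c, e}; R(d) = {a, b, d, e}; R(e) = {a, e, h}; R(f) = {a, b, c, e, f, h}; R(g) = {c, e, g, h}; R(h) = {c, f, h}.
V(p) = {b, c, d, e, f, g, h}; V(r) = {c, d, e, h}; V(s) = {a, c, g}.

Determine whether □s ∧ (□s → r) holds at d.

Recall that □ψ holds at a world iff ψ holds at every accessible world, and ◇ψ holds iff ψ holds at some accessible world.
At d: □s is false, □s → r is true, so □s ∧ (□s → r) is false.
  At d: □s requires s at every successor {a, b, d, e}.
    s fails at b, so □s is false at d.
  At d: □s is false, r is true, so □s → r is true.
    At d: □s requires s at every successor {a, b, d, e}.
      s fails at b, so □s is false at d.

No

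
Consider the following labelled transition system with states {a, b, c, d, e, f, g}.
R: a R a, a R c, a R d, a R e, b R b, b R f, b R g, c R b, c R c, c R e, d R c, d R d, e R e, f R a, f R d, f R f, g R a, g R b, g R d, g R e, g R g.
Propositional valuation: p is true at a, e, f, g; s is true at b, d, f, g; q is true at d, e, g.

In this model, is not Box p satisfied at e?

No

At e: Box p is true, so not Box p is false.
  At e: Box p requires p at every successor {e}.
    At e: p is true.
  So Box p is true at e.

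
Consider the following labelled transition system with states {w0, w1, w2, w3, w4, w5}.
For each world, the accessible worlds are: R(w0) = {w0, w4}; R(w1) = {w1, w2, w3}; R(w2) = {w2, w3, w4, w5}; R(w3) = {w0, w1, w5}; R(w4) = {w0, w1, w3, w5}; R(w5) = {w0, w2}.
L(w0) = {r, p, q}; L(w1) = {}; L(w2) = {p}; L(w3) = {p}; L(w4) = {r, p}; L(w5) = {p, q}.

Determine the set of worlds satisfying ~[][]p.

w0, w1, w2, w3, w4

Let φ = ~[][]p. Evaluate φ at each world:
  w0 (successors {w0, w4}): φ is true.
  w1 (successors {w1, w2, w3}): φ is true.
  w2 (successors {w2, w3, w4, w5}): φ is true.
  w3 (successors {w0, w1, w5}): φ is true.
  w4 (successors {w0, w1, w3, w5}): φ is true.
  w5 (successors {w0, w2}): φ is false.
For instance, at w5:
  At w5: [][]p is true, so ~[][]p is false.
    At w5: [][]p requires []p at every successor {w0, w2}.
      At w0: []p is true.
      At w2: []p is true.
    So [][]p is true at w5.
Satisfying worlds: {w0, w1, w2, w3, w4}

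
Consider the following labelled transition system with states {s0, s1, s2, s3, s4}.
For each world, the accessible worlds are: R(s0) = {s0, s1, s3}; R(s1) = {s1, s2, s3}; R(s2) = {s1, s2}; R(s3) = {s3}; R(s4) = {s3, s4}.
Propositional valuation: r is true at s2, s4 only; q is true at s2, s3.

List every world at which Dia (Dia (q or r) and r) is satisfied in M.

Let φ = Dia (Dia (q or r) and r). Evaluate φ at each world:
  s0 (successors {s0, s1, s3}): φ is false.
  s1 (successors {s1, s2, s3}): φ is true.
  s2 (successors {s1, s2}): φ is true.
  s3 (successors {s3}): φ is false.
  s4 (successors {s3, s4}): φ is true.
For instance, at s2:
  At s2: Dia (Dia (q or r) and r) requires Dia (q or r) and r at some successor in {s1, s2}.
    Dia (q or r) and r holds at s2, so Dia (Dia (q or r) and r) is true at s2.
      At s2: Dia (q or r) is true, r is true, so Dia (q or r) and r is true.
Satisfying worlds: {s1, s2, s4}

s1, s2, s4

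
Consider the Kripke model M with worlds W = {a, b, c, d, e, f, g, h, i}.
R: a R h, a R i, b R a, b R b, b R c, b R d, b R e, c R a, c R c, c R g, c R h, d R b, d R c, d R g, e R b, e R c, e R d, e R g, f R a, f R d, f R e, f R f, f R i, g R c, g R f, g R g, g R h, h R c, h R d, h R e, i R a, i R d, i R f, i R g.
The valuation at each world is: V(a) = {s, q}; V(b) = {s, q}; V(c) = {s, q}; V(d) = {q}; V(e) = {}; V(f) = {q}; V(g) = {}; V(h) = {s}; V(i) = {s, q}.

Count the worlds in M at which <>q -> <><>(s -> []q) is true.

Let φ = <>q -> <><>(s -> []q). Evaluate φ at each world:
  a (successors {h, i}): φ is true.
  b (successors {a, b, c, d, e}): φ is true.
  c (successors {a, c, g, h}): φ is true.
  d (successors {b, c, g}): φ is true.
  e (successors {b, c, d, g}): φ is true.
  f (successors {a, d, e, f, i}): φ is true.
  g (successors {c, f, g, h}): φ is true.
  h (successors {c, d, e}): φ is true.
  i (successors {a, d, f, g}): φ is true.
For instance, at f:
  At f: <>q is true, <><>(s -> []q) is true, so <>q -> <><>(s -> []q) is true.
    At f: <>q requires q at some successor in {a, d, e, f, i}.
      q holds at a, so <>q is true at f.
    At f: <><>(s -> []q) requires <>(s -> []q) at some successor in {a, d, e, f, i}.
      <>(s -> []q) holds at d, so <><>(s -> []q) is true at f.
Satisfying worlds: {a, b, c, d, e, f, g, h, i}

9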